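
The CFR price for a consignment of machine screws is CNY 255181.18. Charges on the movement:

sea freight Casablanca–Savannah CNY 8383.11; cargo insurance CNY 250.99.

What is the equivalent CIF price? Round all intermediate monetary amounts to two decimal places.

CIF price: CNY 255432.17

Not relevant to the conversion: freight — on the seller under both CFR and CIF; already in the CFR price and stays in the CIF price.
From CFR to CIF, the seller additionally bears: insurance.
CIF price = 255181.18 + 250.99 = 255432.17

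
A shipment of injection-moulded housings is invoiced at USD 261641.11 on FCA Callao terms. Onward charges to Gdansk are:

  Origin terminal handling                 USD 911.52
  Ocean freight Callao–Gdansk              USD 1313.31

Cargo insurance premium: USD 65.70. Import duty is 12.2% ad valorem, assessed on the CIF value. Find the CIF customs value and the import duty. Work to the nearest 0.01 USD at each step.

CIF value: USD 263931.64; import duty: USD 32199.66

CIF = FCA price + pre-shipment costs + freight + insurance
CIF = 261641.11 + 911.52 + 1313.31 + 65.70 = 263931.64
Import duty = 263931.64 × 12.2% = 32199.66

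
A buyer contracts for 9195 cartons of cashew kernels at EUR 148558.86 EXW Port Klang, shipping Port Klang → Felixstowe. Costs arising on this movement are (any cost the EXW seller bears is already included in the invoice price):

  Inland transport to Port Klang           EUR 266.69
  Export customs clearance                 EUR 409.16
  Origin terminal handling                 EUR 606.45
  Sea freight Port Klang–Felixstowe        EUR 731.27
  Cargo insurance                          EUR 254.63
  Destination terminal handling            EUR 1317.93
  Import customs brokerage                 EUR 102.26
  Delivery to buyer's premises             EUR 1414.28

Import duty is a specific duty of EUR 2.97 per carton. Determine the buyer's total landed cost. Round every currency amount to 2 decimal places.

EXW: the seller makes goods available at their premises; the buyer bears all onward costs.
CIF value = EXW price + inland to port + export clearance + origin terminal + freight + insurance = 148558.86 + 266.69 + 409.16 + 606.45 + 731.27 + 254.63 = 150827.06
Import duty = 9195 × 2.97 = 27309.15
Buyer bears: inland to port 266.69 + export clearance 409.16 + origin terminal 606.45 + freight 731.27 + insurance 254.63 + destination terminal 1317.93 + brokerage 102.26 + delivery 1414.28 + duty 27309.15 = 32411.82
Landed cost = invoice 148558.86 + 32411.82 = 180970.68

Total landed cost: EUR 180970.68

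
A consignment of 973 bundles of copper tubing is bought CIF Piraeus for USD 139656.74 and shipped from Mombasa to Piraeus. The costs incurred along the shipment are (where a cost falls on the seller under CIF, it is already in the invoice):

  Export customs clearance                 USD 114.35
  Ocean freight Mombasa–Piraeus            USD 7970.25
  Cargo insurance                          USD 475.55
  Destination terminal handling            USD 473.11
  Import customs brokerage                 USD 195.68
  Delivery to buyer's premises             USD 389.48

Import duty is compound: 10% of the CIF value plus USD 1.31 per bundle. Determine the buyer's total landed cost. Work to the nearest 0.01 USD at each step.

CIF: the seller pays costs through ocean freight and marine insurance to the destination port.
Already in the invoice (seller's account under CIF): export clearance, freight, insurance — exclude.
The CIF price already equals the CIF value: 139656.74
Ad valorem component: 139656.74 × 10% = 13965.67
Specific component: 973 × 1.31 = 1274.63
Import duty = 13965.67 + 1274.63 = 15240.30
Buyer bears: destination terminal 473.11 + brokerage 195.68 + delivery 389.48 + duty 15240.30 = 16298.57
Landed cost = invoice 139656.74 + 16298.57 = 155955.31

Total landed cost: USD 155955.31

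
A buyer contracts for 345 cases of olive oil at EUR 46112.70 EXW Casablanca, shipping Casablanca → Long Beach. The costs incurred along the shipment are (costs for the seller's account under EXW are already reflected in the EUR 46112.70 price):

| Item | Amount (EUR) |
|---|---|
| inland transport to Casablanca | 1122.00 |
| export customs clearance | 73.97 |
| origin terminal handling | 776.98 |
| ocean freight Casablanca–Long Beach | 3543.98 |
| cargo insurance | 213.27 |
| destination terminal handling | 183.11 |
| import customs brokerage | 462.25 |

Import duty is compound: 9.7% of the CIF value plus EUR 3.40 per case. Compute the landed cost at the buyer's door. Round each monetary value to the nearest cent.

Total landed cost: EUR 58690.02

EXW: the seller makes goods available at their premises; the buyer bears all onward costs.
CIF value = EXW price + inland to port + export clearance + origin terminal + freight + insurance = 46112.70 + 1122.00 + 73.97 + 776.98 + 3543.98 + 213.27 = 51842.90
Ad valorem component: 51842.90 × 9.7% = 5028.76
Specific component: 345 × 3.40 = 1173.00
Import duty = 5028.76 + 1173.00 = 6201.76
Buyer bears: inland to port 1122.00 + export clearance 73.97 + origin terminal 776.98 + freight 3543.98 + insurance 213.27 + destination terminal 183.11 + brokerage 462.25 + duty 6201.76 = 12577.32
Landed cost = invoice 46112.70 + 12577.32 = 58690.02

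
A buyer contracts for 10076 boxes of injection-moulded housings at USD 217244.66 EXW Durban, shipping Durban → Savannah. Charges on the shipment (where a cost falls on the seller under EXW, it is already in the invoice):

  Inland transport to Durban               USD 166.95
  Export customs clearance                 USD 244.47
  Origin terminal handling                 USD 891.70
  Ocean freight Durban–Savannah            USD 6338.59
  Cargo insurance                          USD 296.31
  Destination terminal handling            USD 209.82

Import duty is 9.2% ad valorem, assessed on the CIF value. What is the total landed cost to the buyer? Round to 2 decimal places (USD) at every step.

EXW: the seller makes goods available at their premises; the buyer bears all onward costs.
CIF value = EXW price + inland to port + export clearance + origin terminal + freight + insurance = 217244.66 + 166.95 + 244.47 + 891.70 + 6338.59 + 296.31 = 225182.68
Import duty = 225182.68 × 9.2% = 20716.81
Buyer bears: inland to port 166.95 + export clearance 244.47 + origin terminal 891.70 + freight 6338.59 + insurance 296.31 + destination terminal 209.82 + duty 20716.81 = 28864.65
Landed cost = invoice 217244.66 + 28864.65 = 246109.31

Total landed cost: USD 246109.31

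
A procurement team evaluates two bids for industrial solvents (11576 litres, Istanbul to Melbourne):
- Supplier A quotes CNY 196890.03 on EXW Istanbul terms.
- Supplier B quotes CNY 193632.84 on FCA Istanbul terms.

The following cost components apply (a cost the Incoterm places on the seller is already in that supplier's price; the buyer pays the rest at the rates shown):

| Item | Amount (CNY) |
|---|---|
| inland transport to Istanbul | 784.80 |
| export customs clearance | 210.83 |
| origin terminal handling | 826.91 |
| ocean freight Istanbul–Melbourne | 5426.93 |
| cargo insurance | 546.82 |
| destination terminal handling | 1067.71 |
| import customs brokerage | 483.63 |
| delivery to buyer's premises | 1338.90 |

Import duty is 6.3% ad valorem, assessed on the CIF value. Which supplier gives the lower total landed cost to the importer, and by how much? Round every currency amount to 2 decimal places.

Supplier B is cheaper by CNY 4520.75

Supplier A (EXW):
CIF value = EXW price + inland to port + export clearance + origin terminal + freight + insurance = 196890.03 + 784.80 + 210.83 + 826.91 + 5426.93 + 546.82 = 204686.32
Import duty = 204686.32 × 6.3% = 12895.24
Buyer bears (A): 784.80 + 210.83 + 826.91 + 5426.93 + 546.82 + 1067.71 + 483.63 + 1338.90 = 10686.53
Landed cost (A) = invoice 196890.03 + 10686.53 + duty 12895.24 = 220471.80
Supplier B (FCA):
CIF value = FCA price + origin terminal + freight + insurance = 193632.84 + 826.91 + 5426.93 + 546.82 = 200433.50
Import duty = 200433.50 × 6.3% = 12627.31
Buyer bears (B): 826.91 + 5426.93 + 546.82 + 1067.71 + 483.63 + 1338.90 = 9690.90
Landed cost (B) = invoice 193632.84 + 9690.90 + duty 12627.31 = 215951.05
Difference = |220471.80 − 215951.05| = 4520.75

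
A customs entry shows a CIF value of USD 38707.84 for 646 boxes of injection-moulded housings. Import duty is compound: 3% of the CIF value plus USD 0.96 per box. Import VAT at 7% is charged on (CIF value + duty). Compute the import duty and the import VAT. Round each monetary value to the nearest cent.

Import duty: USD 1781.40; import VAT: USD 2834.25

Ad valorem component: 38707.84 × 3% = 1161.24
Specific component: 646 × 0.96 = 620.16
Import duty = 1161.24 + 620.16 = 1781.40
VAT base = CIF + duty = 38707.84 + 1781.40 = 40489.24
Import VAT = 40489.24 × 7% = 2834.25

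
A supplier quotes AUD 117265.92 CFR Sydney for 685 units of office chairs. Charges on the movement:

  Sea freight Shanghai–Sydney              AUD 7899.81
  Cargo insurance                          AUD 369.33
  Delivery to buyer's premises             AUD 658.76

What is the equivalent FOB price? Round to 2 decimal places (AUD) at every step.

Not relevant to the conversion: delivery, insurance — on the buyer under both terms; not part of either seller's price.
From CFR to FOB, the seller no longer bears: freight.
FOB price = 117265.92 − 7899.81 = 109366.11

FOB price: AUD 109366.11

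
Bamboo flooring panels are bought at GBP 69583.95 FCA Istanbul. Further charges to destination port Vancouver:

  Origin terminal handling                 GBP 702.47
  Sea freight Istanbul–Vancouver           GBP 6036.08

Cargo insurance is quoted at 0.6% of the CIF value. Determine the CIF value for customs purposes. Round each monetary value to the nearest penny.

Let C be the CIF value. C = FCA price + pre-shipment costs + freight + 0.6% × C
C − 0.6% × C = 69583.95 + 702.47 + 6036.08
0.994 × C = 76322.50
C = 76322.50 / 0.994 = 76783.20
Insurance premium = 0.6% × 76783.20 = 460.70

CIF value: GBP 76783.20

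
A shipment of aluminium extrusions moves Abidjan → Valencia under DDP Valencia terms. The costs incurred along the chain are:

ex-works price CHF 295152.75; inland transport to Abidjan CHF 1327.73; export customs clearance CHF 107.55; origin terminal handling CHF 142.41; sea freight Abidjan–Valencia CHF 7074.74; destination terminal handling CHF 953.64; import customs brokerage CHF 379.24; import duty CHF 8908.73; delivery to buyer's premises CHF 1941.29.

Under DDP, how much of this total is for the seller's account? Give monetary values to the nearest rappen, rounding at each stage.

DDP: the seller bears all costs including import duty.
Seller's account: goods 295152.75 + inland to port 1327.73 + export clearance 107.55 + origin terminal 142.41 + freight 7074.74 + destination terminal 953.64 + brokerage 379.24 + duty 8908.73 + delivery 1941.29 = 315988.08
Buyer's account: 0.00

Seller's account: CHF 315988.08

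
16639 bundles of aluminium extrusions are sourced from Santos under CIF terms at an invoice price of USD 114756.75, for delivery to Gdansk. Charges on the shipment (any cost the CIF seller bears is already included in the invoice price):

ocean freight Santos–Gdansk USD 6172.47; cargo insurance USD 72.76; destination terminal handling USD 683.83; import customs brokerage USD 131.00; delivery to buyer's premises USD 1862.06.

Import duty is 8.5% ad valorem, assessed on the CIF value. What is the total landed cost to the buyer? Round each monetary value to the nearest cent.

Total landed cost: USD 127187.96

CIF: the seller pays costs through ocean freight and marine insurance to the destination port.
Already in the invoice (seller's account under CIF): freight, insurance — exclude.
The CIF price already equals the CIF value: 114756.75
Import duty = 114756.75 × 8.5% = 9754.32
Buyer bears: destination terminal 683.83 + brokerage 131.00 + delivery 1862.06 + duty 9754.32 = 12431.21
Landed cost = invoice 114756.75 + 12431.21 = 127187.96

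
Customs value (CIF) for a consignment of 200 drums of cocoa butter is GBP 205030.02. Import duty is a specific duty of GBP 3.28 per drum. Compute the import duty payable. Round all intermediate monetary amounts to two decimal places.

Import duty = 200 × 3.28 = 656.00

Import duty: GBP 656.00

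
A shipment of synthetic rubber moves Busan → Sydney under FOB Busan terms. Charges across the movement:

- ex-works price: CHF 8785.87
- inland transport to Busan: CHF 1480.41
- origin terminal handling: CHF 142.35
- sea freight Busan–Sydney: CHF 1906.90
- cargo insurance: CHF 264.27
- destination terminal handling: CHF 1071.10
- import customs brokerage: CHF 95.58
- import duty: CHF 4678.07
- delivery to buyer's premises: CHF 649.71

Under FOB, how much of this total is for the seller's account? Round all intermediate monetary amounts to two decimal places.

Seller's account: CHF 10408.63

FOB: the seller bears costs until goods are on board at the origin port; the buyer bears freight, insurance and all costs thereafter.
Seller's account: goods 8785.87 + inland to port 1480.41 + origin terminal 142.35 = 10408.63
Buyer's account: freight 1906.90 + insurance 264.27 + destination terminal 1071.10 + brokerage 95.58 + duty 4678.07 + delivery 649.71 = 8665.63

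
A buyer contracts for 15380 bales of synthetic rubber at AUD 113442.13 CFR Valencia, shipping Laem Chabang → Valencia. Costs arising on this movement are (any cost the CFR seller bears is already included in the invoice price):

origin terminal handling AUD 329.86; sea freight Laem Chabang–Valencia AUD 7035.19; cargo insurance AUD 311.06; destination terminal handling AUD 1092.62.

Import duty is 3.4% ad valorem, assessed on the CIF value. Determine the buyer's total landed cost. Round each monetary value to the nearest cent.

Total landed cost: AUD 118713.42

CFR: the seller pays costs through ocean freight to the destination port, but not insurance.
Already in the invoice (seller's account under CFR): origin terminal, freight — exclude.
CIF value = CFR price + insurance = 113442.13 + 311.06 = 113753.19
Import duty = 113753.19 × 3.4% = 3867.61
Buyer bears: insurance 311.06 + destination terminal 1092.62 + duty 3867.61 = 5271.29
Landed cost = invoice 113442.13 + 5271.29 = 118713.42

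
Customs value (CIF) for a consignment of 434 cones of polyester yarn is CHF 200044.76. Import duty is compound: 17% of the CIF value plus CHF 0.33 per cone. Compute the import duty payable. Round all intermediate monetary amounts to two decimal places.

Import duty: CHF 34150.83

Ad valorem component: 200044.76 × 17% = 34007.61
Specific component: 434 × 0.33 = 143.22
Import duty = 34007.61 + 143.22 = 34150.83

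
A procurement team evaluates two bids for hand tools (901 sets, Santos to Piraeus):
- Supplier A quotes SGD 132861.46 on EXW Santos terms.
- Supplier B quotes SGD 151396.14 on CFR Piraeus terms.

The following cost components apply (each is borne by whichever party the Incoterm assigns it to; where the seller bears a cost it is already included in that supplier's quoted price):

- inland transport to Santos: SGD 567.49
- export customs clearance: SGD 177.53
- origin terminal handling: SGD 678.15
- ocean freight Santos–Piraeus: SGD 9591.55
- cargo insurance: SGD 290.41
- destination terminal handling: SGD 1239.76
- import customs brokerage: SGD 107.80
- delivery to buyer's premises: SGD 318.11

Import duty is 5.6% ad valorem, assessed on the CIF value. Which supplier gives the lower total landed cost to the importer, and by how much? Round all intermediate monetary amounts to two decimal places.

Supplier A is cheaper by SGD 7941.08

Supplier A (EXW):
CIF value = EXW price + inland to port + export clearance + origin terminal + freight + insurance = 132861.46 + 567.49 + 177.53 + 678.15 + 9591.55 + 290.41 = 144166.59
Import duty = 144166.59 × 5.6% = 8073.33
Buyer bears (A): 567.49 + 177.53 + 678.15 + 9591.55 + 290.41 + 1239.76 + 107.80 + 318.11 = 12970.80
Landed cost (A) = invoice 132861.46 + 12970.80 + duty 8073.33 = 153905.59
Supplier B (CFR):
CIF value = CFR price + insurance = 151396.14 + 290.41 = 151686.55
Import duty = 151686.55 × 5.6% = 8494.45
Buyer bears (B): 290.41 + 1239.76 + 107.80 + 318.11 = 1956.08
Landed cost (B) = invoice 151396.14 + 1956.08 + duty 8494.45 = 161846.67
Difference = |153905.59 − 161846.67| = 7941.08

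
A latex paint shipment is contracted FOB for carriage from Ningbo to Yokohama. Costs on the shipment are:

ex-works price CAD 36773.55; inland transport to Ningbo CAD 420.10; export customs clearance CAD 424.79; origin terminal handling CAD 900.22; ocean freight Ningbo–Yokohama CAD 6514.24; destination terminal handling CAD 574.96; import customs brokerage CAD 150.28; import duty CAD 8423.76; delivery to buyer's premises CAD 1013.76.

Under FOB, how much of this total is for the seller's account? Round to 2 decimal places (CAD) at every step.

FOB: the seller bears costs until goods are on board at the origin port; the buyer bears freight, insurance and all costs thereafter.
Seller's account: goods 36773.55 + inland to port 420.10 + export clearance 424.79 + origin terminal 900.22 = 38518.66
Buyer's account: freight 6514.24 + destination terminal 574.96 + brokerage 150.28 + duty 8423.76 + delivery 1013.76 = 16677.00

Seller's account: CAD 38518.66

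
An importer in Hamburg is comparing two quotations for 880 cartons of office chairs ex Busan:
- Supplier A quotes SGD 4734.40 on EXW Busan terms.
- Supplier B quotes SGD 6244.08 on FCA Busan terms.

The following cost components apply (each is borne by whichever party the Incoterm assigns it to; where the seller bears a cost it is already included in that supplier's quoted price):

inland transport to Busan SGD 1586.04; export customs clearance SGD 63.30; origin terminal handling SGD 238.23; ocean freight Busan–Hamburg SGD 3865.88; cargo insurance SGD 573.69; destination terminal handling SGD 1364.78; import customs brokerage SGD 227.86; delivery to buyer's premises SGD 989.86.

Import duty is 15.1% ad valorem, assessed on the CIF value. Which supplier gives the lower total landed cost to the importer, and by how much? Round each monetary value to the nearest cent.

Supplier A (EXW):
CIF value = EXW price + inland to port + export clearance + origin terminal + freight + insurance = 4734.40 + 1586.04 + 63.30 + 238.23 + 3865.88 + 573.69 = 11061.54
Import duty = 11061.54 × 15.1% = 1670.29
Buyer bears (A): 1586.04 + 63.30 + 238.23 + 3865.88 + 573.69 + 1364.78 + 227.86 + 989.86 = 8909.64
Landed cost (A) = invoice 4734.40 + 8909.64 + duty 1670.29 = 15314.33
Supplier B (FCA):
CIF value = FCA price + origin terminal + freight + insurance = 6244.08 + 238.23 + 3865.88 + 573.69 = 10921.88
Import duty = 10921.88 × 15.1% = 1649.20
Buyer bears (B): 238.23 + 3865.88 + 573.69 + 1364.78 + 227.86 + 989.86 = 7260.30
Landed cost (B) = invoice 6244.08 + 7260.30 + duty 1649.20 = 15153.58
Difference = |15314.33 − 15153.58| = 160.75

Supplier B is cheaper by SGD 160.75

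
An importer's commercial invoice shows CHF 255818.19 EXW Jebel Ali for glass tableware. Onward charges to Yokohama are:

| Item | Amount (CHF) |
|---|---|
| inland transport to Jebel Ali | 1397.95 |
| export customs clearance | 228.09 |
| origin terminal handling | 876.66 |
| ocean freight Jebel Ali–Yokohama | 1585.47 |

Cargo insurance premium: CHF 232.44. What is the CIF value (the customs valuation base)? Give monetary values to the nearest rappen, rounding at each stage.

CIF = EXW price + pre-shipment costs + freight + insurance
CIF = 255818.19 + 1397.95 + 228.09 + 876.66 + 1585.47 + 232.44 = 260138.80

CIF value: CHF 260138.80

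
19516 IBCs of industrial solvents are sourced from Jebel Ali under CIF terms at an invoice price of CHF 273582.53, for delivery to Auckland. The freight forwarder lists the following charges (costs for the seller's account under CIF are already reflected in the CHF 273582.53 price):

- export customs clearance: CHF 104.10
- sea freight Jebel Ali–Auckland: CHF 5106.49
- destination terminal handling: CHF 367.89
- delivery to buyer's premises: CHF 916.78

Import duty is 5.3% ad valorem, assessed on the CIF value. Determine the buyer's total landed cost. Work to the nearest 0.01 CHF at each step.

CIF: the seller pays costs through ocean freight and marine insurance to the destination port.
Already in the invoice (seller's account under CIF): export clearance, freight — exclude.
The CIF price already equals the CIF value: 273582.53
Import duty = 273582.53 × 5.3% = 14499.87
Buyer bears: destination terminal 367.89 + delivery 916.78 + duty 14499.87 = 15784.54
Landed cost = invoice 273582.53 + 15784.54 = 289367.07

Total landed cost: CHF 289367.07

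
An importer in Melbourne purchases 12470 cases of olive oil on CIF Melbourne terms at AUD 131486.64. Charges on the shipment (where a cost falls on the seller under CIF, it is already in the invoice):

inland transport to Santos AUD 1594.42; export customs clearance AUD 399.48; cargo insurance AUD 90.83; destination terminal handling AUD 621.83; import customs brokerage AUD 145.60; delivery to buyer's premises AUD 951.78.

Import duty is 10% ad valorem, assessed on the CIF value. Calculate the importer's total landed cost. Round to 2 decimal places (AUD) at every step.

CIF: the seller pays costs through ocean freight and marine insurance to the destination port.
Already in the invoice (seller's account under CIF): inland to port, export clearance, insurance — exclude.
The CIF price already equals the CIF value: 131486.64
Import duty = 131486.64 × 10% = 13148.66
Buyer bears: destination terminal 621.83 + brokerage 145.60 + delivery 951.78 + duty 13148.66 = 14867.87
Landed cost = invoice 131486.64 + 14867.87 = 146354.51

Total landed cost: AUD 146354.51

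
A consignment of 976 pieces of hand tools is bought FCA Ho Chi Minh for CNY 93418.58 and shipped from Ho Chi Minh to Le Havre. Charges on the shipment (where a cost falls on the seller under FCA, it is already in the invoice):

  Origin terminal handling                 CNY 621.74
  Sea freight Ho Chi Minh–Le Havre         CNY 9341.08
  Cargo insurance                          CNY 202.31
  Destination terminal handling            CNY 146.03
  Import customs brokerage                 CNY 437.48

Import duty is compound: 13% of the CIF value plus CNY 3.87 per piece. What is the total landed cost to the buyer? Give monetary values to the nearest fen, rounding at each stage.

FCA: the seller delivers export-cleared goods to the carrier; the buyer bears costs from that point.
CIF value = FCA price + origin terminal + freight + insurance = 93418.58 + 621.74 + 9341.08 + 202.31 = 103583.71
Ad valorem component: 103583.71 × 13% = 13465.88
Specific component: 976 × 3.87 = 3777.12
Import duty = 13465.88 + 3777.12 = 17243.00
Buyer bears: origin terminal 621.74 + freight 9341.08 + insurance 202.31 + destination terminal 146.03 + brokerage 437.48 + duty 17243.00 = 27991.64
Landed cost = invoice 93418.58 + 27991.64 = 121410.22

Total landed cost: CNY 121410.22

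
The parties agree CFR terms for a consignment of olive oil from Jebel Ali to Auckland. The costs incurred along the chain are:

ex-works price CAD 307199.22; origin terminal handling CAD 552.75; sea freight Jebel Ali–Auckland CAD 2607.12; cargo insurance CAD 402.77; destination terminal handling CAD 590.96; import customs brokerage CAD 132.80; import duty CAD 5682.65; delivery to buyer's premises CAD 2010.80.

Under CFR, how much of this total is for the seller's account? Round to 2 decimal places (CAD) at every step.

CFR: the seller pays costs through ocean freight to the destination port, but not insurance.
Seller's account: goods 307199.22 + origin terminal 552.75 + freight 2607.12 = 310359.09
Buyer's account: insurance 402.77 + destination terminal 590.96 + brokerage 132.80 + duty 5682.65 + delivery 2010.80 = 8819.98

Seller's account: CAD 310359.09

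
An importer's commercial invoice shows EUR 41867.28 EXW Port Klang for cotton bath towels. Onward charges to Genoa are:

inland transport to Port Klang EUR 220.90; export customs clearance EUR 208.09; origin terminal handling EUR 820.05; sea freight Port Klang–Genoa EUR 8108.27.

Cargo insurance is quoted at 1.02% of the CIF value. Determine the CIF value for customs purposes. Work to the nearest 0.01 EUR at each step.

CIF value: EUR 51752.47

Let C be the CIF value. C = EXW price + pre-shipment costs + freight + 1.02% × C
C − 1.02% × C = 41867.28 + 220.90 + 208.09 + 820.05 + 8108.27
0.9898 × C = 51224.59
C = 51224.59 / 0.9898 = 51752.47
Insurance premium = 1.02% × 51752.47 = 527.88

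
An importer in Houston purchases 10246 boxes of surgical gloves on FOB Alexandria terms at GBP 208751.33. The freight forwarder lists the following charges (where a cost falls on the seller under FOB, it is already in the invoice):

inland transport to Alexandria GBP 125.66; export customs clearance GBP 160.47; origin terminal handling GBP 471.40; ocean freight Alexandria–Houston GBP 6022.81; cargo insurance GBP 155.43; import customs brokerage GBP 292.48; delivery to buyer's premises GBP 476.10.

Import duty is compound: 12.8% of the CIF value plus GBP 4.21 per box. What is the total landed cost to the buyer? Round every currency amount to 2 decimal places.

Total landed cost: GBP 286344.79

FOB: the seller bears costs until goods are on board at the origin port; the buyer bears freight, insurance and all costs thereafter.
Already in the invoice (seller's account under FOB): inland to port, export clearance, origin terminal — exclude.
CIF value = FOB price + freight + insurance = 208751.33 + 6022.81 + 155.43 = 214929.57
Ad valorem component: 214929.57 × 12.8% = 27510.98
Specific component: 10246 × 4.21 = 43135.66
Import duty = 27510.98 + 43135.66 = 70646.64
Buyer bears: freight 6022.81 + insurance 155.43 + brokerage 292.48 + delivery 476.10 + duty 70646.64 = 77593.46
Landed cost = invoice 208751.33 + 77593.46 = 286344.79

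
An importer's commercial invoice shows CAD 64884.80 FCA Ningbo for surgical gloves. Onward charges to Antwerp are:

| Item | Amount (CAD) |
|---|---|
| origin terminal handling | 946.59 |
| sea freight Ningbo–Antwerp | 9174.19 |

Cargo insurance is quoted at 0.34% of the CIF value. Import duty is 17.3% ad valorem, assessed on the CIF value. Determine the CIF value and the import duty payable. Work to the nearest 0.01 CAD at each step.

Let C be the CIF value. C = FCA price + pre-shipment costs + freight + 0.34% × C
C − 0.34% × C = 64884.80 + 946.59 + 9174.19
0.9966 × C = 75005.58
C = 75005.58 / 0.9966 = 75261.47
Insurance premium = 0.34% × 75261.47 = 255.89
Import duty = 75261.47 × 17.3% = 13020.23

CIF value: CAD 75261.47; import duty: CAD 13020.23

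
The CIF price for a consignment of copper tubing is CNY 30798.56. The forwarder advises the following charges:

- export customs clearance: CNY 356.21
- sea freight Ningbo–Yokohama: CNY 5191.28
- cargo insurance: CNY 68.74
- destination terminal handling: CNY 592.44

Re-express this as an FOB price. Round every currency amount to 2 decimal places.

Not relevant to the conversion: export clearance — on the seller under both CIF and FOB; already in the CIF price and stays in the FOB price. destination terminal — on the buyer under both terms; not part of either seller's price.
From CIF to FOB, the seller no longer bears: freight, insurance.
FOB price = 30798.56 − 5191.28 − 68.74 = 25538.54

FOB price: CNY 25538.54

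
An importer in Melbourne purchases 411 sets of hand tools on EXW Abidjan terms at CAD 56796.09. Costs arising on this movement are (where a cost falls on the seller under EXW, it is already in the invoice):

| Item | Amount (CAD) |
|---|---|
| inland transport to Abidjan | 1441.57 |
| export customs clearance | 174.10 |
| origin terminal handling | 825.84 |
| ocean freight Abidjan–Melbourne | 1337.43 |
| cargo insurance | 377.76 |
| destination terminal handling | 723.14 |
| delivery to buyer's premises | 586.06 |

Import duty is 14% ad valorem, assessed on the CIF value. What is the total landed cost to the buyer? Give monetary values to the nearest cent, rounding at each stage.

EXW: the seller makes goods available at their premises; the buyer bears all onward costs.
CIF value = EXW price + inland to port + export clearance + origin terminal + freight + insurance = 56796.09 + 1441.57 + 174.10 + 825.84 + 1337.43 + 377.76 = 60952.79
Import duty = 60952.79 × 14% = 8533.39
Buyer bears: inland to port 1441.57 + export clearance 174.10 + origin terminal 825.84 + freight 1337.43 + insurance 377.76 + destination terminal 723.14 + delivery 586.06 + duty 8533.39 = 13999.29
Landed cost = invoice 56796.09 + 13999.29 = 70795.38

Total landed cost: CAD 70795.38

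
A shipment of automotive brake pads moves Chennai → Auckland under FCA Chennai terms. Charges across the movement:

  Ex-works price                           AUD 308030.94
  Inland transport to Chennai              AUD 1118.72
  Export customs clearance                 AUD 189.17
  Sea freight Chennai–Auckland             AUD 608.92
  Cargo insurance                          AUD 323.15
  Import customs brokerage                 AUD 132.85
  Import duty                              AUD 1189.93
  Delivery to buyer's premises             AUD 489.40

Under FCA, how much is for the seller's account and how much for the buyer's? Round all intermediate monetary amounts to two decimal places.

FCA: the seller delivers export-cleared goods to the carrier; the buyer bears costs from that point.
Seller's account: goods 308030.94 + inland to port 1118.72 + export clearance 189.17 = 309338.83
Buyer's account: freight 608.92 + insurance 323.15 + brokerage 132.85 + duty 1189.93 + delivery 489.40 = 2744.25

Seller: AUD 309338.83; buyer: AUD 2744.25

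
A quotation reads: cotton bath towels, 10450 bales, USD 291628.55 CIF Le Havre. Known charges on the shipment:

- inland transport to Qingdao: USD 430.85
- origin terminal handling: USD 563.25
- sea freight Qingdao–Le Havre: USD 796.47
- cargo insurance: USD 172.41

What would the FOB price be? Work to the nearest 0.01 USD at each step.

FOB price: USD 290659.67

Not relevant to the conversion: origin terminal, inland to port — on the seller under both CIF and FOB; already in the CIF price and stays in the FOB price.
From CIF to FOB, the seller no longer bears: freight, insurance.
FOB price = 291628.55 − 796.47 − 172.41 = 290659.67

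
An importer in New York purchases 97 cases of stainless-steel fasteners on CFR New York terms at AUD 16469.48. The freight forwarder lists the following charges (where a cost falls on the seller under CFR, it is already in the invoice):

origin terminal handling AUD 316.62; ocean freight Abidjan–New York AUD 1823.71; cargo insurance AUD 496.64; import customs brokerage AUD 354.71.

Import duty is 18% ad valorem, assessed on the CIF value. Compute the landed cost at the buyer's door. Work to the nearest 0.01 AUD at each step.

CFR: the seller pays costs through ocean freight to the destination port, but not insurance.
Already in the invoice (seller's account under CFR): origin terminal, freight — exclude.
CIF value = CFR price + insurance = 16469.48 + 496.64 = 16966.12
Import duty = 16966.12 × 18% = 3053.90
Buyer bears: insurance 496.64 + brokerage 354.71 + duty 3053.90 = 3905.25
Landed cost = invoice 16469.48 + 3905.25 = 20374.73

Total landed cost: AUD 20374.73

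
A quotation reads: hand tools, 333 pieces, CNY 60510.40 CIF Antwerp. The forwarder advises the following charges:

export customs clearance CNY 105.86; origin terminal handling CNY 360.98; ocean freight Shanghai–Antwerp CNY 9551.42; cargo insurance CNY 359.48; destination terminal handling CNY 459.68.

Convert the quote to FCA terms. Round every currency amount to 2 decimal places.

Not relevant to the conversion: export clearance — on the seller under both CIF and FCA; already in the CIF price and stays in the FCA price. destination terminal — on the buyer under both terms; not part of either seller's price.
From CIF to FCA, the seller no longer bears: origin terminal, freight, insurance.
FCA price = 60510.40 − 360.98 − 9551.42 − 359.48 = 50238.52

FCA price: CNY 50238.52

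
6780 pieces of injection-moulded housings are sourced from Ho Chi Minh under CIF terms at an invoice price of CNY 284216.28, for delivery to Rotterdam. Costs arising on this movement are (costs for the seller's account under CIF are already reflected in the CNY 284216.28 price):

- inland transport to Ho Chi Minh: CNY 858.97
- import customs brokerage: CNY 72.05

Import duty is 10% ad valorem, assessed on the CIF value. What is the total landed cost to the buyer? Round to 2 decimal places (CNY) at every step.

Total landed cost: CNY 312709.96

CIF: the seller pays costs through ocean freight and marine insurance to the destination port.
Already in the invoice (seller's account under CIF): inland to port — exclude.
The CIF price already equals the CIF value: 284216.28
Import duty = 284216.28 × 10% = 28421.63
Buyer bears: brokerage 72.05 + duty 28421.63 = 28493.68
Landed cost = invoice 284216.28 + 28493.68 = 312709.96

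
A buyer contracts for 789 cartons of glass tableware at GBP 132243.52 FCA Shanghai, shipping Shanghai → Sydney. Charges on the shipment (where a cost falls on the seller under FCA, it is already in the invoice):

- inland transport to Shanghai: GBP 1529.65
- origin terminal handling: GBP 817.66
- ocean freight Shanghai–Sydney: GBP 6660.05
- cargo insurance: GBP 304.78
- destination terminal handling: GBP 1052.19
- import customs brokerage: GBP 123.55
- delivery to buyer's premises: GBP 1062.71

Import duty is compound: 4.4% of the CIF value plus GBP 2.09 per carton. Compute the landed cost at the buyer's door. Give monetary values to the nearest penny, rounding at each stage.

Total landed cost: GBP 150074.61

FCA: the seller delivers export-cleared goods to the carrier; the buyer bears costs from that point.
Already in the invoice (seller's account under FCA): inland to port — exclude.
CIF value = FCA price + origin terminal + freight + insurance = 132243.52 + 817.66 + 6660.05 + 304.78 = 140026.01
Ad valorem component: 140026.01 × 4.4% = 6161.14
Specific component: 789 × 2.09 = 1649.01
Import duty = 6161.14 + 1649.01 = 7810.15
Buyer bears: origin terminal 817.66 + freight 6660.05 + insurance 304.78 + destination terminal 1052.19 + brokerage 123.55 + delivery 1062.71 + duty 7810.15 = 17831.09
Landed cost = invoice 132243.52 + 17831.09 = 150074.61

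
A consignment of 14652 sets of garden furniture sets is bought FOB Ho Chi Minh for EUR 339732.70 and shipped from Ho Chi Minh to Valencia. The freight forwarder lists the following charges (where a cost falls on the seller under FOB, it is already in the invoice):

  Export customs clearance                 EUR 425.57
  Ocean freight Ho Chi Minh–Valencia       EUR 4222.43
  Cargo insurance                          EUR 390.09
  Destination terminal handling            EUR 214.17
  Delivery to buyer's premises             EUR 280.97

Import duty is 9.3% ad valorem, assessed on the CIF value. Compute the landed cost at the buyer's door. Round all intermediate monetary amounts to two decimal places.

Total landed cost: EUR 376864.47

FOB: the seller bears costs until goods are on board at the origin port; the buyer bears freight, insurance and all costs thereafter.
Already in the invoice (seller's account under FOB): export clearance — exclude.
CIF value = FOB price + freight + insurance = 339732.70 + 4222.43 + 390.09 = 344345.22
Import duty = 344345.22 × 9.3% = 32024.11
Buyer bears: freight 4222.43 + insurance 390.09 + destination terminal 214.17 + delivery 280.97 + duty 32024.11 = 37131.77
Landed cost = invoice 339732.70 + 37131.77 = 376864.47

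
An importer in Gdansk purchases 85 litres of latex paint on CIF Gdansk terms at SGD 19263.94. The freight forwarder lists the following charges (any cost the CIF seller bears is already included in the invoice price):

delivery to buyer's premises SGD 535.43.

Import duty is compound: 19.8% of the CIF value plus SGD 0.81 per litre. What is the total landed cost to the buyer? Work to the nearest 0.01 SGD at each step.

Total landed cost: SGD 23682.48

CIF: the seller pays costs through ocean freight and marine insurance to the destination port.
The CIF price already equals the CIF value: 19263.94
Ad valorem component: 19263.94 × 19.8% = 3814.26
Specific component: 85 × 0.81 = 68.85
Import duty = 3814.26 + 68.85 = 3883.11
Buyer bears: delivery 535.43 + duty 3883.11 = 4418.54
Landed cost = invoice 19263.94 + 4418.54 = 23682.48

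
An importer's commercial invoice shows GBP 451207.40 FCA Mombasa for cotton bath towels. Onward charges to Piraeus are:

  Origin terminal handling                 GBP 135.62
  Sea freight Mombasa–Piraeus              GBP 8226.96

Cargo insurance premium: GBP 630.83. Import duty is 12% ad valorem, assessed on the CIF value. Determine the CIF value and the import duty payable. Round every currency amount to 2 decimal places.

CIF = FCA price + pre-shipment costs + freight + insurance
CIF = 451207.40 + 135.62 + 8226.96 + 630.83 = 460200.81
Import duty = 460200.81 × 12% = 55224.10

CIF value: GBP 460200.81; import duty: GBP 55224.10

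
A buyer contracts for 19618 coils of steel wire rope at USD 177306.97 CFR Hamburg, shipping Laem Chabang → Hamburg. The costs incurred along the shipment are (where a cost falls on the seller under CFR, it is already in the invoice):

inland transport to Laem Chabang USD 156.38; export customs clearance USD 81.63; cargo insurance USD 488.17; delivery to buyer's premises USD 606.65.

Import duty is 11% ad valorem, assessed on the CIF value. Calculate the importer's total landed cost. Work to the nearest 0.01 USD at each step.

CFR: the seller pays costs through ocean freight to the destination port, but not insurance.
Already in the invoice (seller's account under CFR): inland to port, export clearance — exclude.
CIF value = CFR price + insurance = 177306.97 + 488.17 = 177795.14
Import duty = 177795.14 × 11% = 19557.47
Buyer bears: insurance 488.17 + delivery 606.65 + duty 19557.47 = 20652.29
Landed cost = invoice 177306.97 + 20652.29 = 197959.26

Total landed cost: USD 197959.26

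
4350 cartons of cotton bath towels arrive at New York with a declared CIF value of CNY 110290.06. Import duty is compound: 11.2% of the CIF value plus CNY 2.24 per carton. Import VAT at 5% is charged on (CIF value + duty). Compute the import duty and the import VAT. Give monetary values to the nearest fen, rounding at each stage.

Ad valorem component: 110290.06 × 11.2% = 12352.49
Specific component: 4350 × 2.24 = 9744.00
Import duty = 12352.49 + 9744.00 = 22096.49
VAT base = CIF + duty = 110290.06 + 22096.49 = 132386.55
Import VAT = 132386.55 × 5% = 6619.33

Import duty: CNY 22096.49; import VAT: CNY 6619.33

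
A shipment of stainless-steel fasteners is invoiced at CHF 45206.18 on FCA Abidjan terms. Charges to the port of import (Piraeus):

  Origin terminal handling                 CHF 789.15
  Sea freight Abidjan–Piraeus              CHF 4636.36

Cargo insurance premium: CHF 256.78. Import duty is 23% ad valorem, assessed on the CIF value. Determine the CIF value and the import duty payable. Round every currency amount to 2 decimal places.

CIF = FCA price + pre-shipment costs + freight + insurance
CIF = 45206.18 + 789.15 + 4636.36 + 256.78 = 50888.47
Import duty = 50888.47 × 23% = 11704.35

CIF value: CHF 50888.47; import duty: CHF 11704.35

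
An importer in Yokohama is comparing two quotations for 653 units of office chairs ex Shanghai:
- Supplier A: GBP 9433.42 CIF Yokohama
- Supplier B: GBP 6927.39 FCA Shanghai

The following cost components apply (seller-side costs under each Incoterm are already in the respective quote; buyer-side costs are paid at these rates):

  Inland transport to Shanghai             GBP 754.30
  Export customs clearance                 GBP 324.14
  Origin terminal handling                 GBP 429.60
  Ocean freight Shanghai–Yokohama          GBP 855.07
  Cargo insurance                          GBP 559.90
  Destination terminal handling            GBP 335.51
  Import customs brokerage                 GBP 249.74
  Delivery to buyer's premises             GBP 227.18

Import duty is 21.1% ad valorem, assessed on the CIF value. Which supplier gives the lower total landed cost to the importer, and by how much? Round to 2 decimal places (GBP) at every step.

Supplier A (CIF):
The CIF price already equals the CIF value: 9433.42
Import duty = 9433.42 × 21.1% = 1990.45
Buyer bears (A): 335.51 + 249.74 + 227.18 = 812.43
Landed cost (A) = invoice 9433.42 + 812.43 + duty 1990.45 = 12236.30
Supplier B (FCA):
CIF value = FCA price + origin terminal + freight + insurance = 6927.39 + 429.60 + 855.07 + 559.90 = 8771.96
Import duty = 8771.96 × 21.1% = 1850.88
Buyer bears (B): 429.60 + 855.07 + 559.90 + 335.51 + 249.74 + 227.18 = 2657.00
Landed cost (B) = invoice 6927.39 + 2657.00 + duty 1850.88 = 11435.27
Difference = |12236.30 − 11435.27| = 801.03

Supplier B is cheaper by GBP 801.03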